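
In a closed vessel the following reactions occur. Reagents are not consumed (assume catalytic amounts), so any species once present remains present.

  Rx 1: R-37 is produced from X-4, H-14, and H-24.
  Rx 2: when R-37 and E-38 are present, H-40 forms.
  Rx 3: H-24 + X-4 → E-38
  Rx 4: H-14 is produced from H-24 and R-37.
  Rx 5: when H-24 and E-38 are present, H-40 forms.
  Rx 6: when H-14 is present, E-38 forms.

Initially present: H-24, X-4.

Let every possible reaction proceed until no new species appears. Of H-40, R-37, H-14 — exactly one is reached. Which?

H-24 and X-4 present → E-38 forms (Rx 3).
H-24 and E-38 present → H-40 forms (Rx 5).
R-37 would need X-4, H-14, and H-24 (Rx 1), but H-14 never forms. H-14 would need H-24 and R-37 (Rx 4), but R-37 never forms.

H-40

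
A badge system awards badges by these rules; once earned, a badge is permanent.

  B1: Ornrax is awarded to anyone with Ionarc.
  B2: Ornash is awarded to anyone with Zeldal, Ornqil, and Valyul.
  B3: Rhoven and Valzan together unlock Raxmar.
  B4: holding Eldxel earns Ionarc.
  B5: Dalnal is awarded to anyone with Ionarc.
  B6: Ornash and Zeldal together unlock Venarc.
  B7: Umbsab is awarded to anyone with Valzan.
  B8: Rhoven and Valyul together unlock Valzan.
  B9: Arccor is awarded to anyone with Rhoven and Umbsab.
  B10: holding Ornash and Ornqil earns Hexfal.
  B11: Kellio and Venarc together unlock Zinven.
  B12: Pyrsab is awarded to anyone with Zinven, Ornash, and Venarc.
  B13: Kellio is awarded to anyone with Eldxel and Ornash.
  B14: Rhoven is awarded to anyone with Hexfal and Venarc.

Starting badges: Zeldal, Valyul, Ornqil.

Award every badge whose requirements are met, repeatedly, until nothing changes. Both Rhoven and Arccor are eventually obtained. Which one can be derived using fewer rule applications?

Rhoven

Rhoven: With Zeldal, Ornqil, and Valyul, Ornash is earned (B2). With Ornash and Ornqil, Hexfal is earned (B10). With Ornash and Zeldal, Venarc is earned (B6). With Hexfal and Venarc, Rhoven is earned (B14). [4 rule applications]
Arccor: With Zeldal, Ornqil, and Valyul, Ornash is earned (B2). With Ornash and Ornqil, Hexfal is earned (B10). With Ornash and Zeldal, Venarc is earned (B6). With Hexfal and Venarc, Rhoven is earned (B14). With Rhoven and Valyul, Valzan is earned (B8). With Valzan, Umbsab is earned (B7). With Rhoven and Umbsab, Arccor is earned (B9). [7 rule applications]
Rhoven needs fewer.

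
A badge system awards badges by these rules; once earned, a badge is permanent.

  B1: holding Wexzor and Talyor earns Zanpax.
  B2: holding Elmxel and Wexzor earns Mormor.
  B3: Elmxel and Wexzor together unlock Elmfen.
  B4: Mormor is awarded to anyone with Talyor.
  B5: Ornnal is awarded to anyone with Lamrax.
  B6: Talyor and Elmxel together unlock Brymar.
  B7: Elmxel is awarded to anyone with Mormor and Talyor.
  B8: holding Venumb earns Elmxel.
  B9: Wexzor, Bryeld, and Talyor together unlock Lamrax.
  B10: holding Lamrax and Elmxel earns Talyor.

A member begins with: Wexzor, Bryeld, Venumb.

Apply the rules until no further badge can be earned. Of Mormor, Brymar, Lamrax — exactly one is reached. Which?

With Venumb, Elmxel is earned (B8).
With Elmxel and Wexzor, Mormor is earned (B2).
Brymar would need Talyor and Elmxel (B6), but Talyor is never earned. Lamrax would need Wexzor, Bryeld, and Talyor (B9), but Talyor is never earned.

Mormor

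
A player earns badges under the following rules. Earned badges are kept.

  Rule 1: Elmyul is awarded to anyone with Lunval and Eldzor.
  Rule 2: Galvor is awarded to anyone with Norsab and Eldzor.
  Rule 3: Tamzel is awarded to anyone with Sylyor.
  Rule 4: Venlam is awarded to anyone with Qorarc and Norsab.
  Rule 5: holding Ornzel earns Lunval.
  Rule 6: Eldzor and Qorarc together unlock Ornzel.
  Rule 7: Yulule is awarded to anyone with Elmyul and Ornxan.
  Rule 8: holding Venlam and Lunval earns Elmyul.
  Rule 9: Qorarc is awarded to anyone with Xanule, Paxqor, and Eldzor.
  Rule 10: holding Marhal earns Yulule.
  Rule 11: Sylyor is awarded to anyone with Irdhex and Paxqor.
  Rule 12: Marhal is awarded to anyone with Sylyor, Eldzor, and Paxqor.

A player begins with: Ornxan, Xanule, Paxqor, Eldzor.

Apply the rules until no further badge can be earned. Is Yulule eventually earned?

Yes

With Xanule, Paxqor, and Eldzor, Qorarc is earned (Rule 9).
With Eldzor and Qorarc, Ornzel is earned (Rule 6).
With Ornzel, Lunval is earned (Rule 5).
With Lunval and Eldzor, Elmyul is earned (Rule 1).
With Elmyul and Ornxan, Yulule is earned (Rule 7).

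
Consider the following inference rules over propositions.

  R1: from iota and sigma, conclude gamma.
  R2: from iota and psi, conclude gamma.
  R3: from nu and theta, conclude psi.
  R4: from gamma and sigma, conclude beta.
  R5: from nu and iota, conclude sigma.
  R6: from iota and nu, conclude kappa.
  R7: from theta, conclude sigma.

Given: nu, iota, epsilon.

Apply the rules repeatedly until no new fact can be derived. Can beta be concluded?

nu and iota hold, so sigma follows (R5).
From iota and sigma, R1 gives gamma.
From gamma and sigma, R4 gives beta.

Yes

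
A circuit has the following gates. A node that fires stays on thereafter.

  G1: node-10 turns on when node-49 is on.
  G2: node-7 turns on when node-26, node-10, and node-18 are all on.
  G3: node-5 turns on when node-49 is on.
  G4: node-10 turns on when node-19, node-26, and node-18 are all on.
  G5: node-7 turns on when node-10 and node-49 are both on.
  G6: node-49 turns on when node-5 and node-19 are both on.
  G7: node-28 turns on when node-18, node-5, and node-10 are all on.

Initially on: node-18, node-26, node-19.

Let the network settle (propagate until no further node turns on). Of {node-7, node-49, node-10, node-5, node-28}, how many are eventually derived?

node-19, node-26, and node-18 are on, so node-10 turns on (G4).
node-26, node-10, and node-18 are on, so node-7 turns on (G2).
node-7: reached.
node-49 would need node-5 and node-19 (G6), but node-5 never turns on.
node-10: reached.
node-5 would need node-49 (G3), but node-49 never turns on.
node-28 would need node-18, node-5, and node-10 (G7), but node-5 never turns on.
Reached: node-7 and node-10 — 2 of the 5.

2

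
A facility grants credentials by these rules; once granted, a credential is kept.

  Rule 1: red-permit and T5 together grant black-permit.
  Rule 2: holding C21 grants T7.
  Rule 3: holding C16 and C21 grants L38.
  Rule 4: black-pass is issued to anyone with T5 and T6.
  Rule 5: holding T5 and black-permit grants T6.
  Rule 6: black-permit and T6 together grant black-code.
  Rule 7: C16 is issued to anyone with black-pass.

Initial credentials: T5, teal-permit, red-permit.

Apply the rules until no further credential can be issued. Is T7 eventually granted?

No

T7 would need C21 (Rule 2), but C21 is never granted.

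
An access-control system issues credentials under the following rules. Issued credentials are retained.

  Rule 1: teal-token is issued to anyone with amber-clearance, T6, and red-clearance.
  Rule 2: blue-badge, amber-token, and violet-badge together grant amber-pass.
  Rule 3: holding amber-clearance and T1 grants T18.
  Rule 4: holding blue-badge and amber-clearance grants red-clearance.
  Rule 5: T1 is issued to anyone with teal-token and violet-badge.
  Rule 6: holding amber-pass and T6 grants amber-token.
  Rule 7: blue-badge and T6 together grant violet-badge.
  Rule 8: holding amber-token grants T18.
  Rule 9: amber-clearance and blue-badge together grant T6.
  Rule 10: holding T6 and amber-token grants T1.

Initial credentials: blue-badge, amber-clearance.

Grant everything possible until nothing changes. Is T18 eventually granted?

Holding blue-badge and amber-clearance grants red-clearance (Rule 4).
Holding amber-clearance and blue-badge grants T6 (Rule 9).
Holding blue-badge and T6 grants violet-badge (Rule 7).
Holding amber-clearance, T6, and red-clearance grants teal-token (Rule 1).
Holding teal-token and violet-badge grants T1 (Rule 5).
Holding amber-clearance and T1 grants T18 (Rule 3).

Yes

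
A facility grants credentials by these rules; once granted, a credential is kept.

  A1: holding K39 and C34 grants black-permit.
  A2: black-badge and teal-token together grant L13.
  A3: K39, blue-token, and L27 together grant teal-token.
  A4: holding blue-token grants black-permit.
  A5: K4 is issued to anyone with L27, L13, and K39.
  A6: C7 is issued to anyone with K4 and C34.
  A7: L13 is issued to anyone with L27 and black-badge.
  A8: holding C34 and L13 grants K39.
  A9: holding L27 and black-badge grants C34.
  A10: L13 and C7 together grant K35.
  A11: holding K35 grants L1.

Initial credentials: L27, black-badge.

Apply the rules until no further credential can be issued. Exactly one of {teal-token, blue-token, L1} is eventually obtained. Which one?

L1

Holding L27 and black-badge grants L13 (A7).
Holding L27 and black-badge grants C34 (A9).
Holding C34 and L13 grants K39 (A8).
Holding L27, L13, and K39 grants K4 (A5).
Holding K4 and C34 grants C7 (A6).
Holding L13 and C7 grants K35 (A10).
Holding K35 grants L1 (A11).
teal-token would need K39, blue-token, and L27 (A3), but blue-token is never granted. No rule produces blue-token, and it is not given.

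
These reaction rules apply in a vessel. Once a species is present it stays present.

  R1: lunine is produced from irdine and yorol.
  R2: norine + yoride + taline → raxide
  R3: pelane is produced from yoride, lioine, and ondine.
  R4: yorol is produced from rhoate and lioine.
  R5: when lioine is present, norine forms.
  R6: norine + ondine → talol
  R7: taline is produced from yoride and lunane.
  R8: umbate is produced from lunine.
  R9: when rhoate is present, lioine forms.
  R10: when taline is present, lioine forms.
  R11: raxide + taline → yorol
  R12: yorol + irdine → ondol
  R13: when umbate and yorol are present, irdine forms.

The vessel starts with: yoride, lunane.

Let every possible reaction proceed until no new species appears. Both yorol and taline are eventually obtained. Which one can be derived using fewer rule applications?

taline

taline: yoride and lunane present → taline forms (R7). [1 rule application]
yorol: yoride and lunane present → taline forms (R7). taline present → lioine forms (R10). lioine present → norine forms (R5). norine, yoride, and taline present → raxide forms (R2). raxide and taline present → yorol forms (R11). [5 rule applications]
taline needs fewer.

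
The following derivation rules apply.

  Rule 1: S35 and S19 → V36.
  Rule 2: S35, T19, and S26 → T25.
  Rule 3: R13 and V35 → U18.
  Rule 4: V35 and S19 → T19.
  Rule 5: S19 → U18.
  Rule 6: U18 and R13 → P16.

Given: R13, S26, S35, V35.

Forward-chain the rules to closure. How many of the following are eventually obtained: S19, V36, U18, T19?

R13 and V35 hold, so U18 follows (Rule 3).
No rule produces S19, and it is not given.
V36 would need S35 and S19 (Rule 1), but S19 is never established.
U18: reached.
T19 would need V35 and S19 (Rule 4), but S19 is never established.
Reached: U18 — 1 of the 4.

1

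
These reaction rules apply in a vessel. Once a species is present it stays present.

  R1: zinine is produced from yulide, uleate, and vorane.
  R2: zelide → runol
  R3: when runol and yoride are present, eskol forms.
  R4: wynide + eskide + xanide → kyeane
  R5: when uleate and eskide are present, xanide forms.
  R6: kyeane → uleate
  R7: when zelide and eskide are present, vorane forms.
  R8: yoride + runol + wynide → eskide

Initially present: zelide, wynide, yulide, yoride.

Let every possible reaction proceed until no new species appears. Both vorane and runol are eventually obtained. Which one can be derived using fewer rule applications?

runol

runol: zelide present → runol forms (R2). [1 rule application]
vorane: zelide present → runol forms (R2). yoride, runol, and wynide present → eskide forms (R8). zelide and eskide present → vorane forms (R7). [3 rule applications]
runol needs fewer.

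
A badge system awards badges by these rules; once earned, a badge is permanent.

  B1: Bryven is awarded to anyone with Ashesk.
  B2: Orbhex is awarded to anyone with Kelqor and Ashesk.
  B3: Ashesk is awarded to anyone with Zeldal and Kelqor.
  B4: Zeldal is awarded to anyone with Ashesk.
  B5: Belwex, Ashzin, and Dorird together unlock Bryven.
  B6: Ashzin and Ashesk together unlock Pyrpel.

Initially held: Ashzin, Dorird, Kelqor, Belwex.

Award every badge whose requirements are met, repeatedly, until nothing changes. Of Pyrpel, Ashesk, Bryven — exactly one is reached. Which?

With Belwex, Ashzin, and Dorird, Bryven is earned (B5).
Pyrpel would need Ashzin and Ashesk (B6), but Ashesk is never earned. Ashesk would need Zeldal and Kelqor (B3), but Zeldal is never earned.

Bryven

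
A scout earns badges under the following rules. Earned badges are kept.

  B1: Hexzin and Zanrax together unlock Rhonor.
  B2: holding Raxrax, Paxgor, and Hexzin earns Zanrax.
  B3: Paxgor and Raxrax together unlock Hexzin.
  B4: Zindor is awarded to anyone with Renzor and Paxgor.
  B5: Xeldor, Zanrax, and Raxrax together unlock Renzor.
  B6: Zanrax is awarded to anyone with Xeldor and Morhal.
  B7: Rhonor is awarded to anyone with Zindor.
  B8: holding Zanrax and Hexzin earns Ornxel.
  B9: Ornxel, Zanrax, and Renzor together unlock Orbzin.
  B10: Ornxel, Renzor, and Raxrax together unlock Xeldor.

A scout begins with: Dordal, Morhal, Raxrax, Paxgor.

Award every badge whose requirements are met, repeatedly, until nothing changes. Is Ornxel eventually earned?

Yes

With Paxgor and Raxrax, Hexzin is earned (B3).
With Raxrax, Paxgor, and Hexzin, Zanrax is earned (B2).
With Zanrax and Hexzin, Ornxel is earned (B8).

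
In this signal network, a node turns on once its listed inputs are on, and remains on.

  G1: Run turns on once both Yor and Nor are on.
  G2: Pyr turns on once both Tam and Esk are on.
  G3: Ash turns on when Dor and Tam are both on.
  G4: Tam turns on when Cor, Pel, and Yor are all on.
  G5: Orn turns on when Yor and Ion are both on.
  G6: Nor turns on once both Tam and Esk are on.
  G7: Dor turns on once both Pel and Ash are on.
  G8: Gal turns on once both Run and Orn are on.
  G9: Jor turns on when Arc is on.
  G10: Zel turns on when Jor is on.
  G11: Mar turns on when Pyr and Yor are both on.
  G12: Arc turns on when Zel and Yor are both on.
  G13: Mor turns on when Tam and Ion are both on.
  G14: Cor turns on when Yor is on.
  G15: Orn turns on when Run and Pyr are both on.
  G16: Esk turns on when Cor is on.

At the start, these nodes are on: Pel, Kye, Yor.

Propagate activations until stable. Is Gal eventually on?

Yes

Yor is on, so Cor turns on (G14).
G4: Cor, Pel, and Yor on → Tam on.
G16: Cor on → Esk on.
G6: Tam and Esk on → Nor on.
G2: Tam and Esk on → Pyr on.
G1: Yor and Nor on → Run on.
G15: Run and Pyr on → Orn on.
Run and Orn are on, so Gal turns on (G8).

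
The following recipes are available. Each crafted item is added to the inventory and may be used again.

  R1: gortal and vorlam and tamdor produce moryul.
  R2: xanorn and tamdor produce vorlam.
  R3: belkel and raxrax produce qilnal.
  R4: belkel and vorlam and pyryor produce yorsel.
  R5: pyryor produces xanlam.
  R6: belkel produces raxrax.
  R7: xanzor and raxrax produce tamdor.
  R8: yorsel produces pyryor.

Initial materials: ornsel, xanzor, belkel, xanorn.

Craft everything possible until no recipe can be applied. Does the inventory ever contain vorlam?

Using R6, belkel makes raxrax.
xanzor and raxrax → tamdor (R7).
xanorn and tamdor → vorlam (R2).

Yes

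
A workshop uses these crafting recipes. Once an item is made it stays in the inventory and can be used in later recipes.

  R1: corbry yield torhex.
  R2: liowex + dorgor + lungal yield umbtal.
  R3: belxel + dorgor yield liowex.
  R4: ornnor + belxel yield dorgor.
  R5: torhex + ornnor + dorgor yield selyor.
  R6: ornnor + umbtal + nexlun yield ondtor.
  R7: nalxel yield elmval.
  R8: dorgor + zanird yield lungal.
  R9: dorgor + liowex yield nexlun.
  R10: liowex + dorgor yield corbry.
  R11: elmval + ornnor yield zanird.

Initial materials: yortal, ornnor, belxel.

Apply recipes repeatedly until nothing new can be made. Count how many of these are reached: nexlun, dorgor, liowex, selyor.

ornnor + belxel → dorgor (R4).
belxel + dorgor → liowex (R3).
liowex + dorgor → corbry (R10).
Using R9, dorgor and liowex make nexlun.
Using R1, corbry makes torhex.
Using R5, torhex, ornnor, and dorgor make selyor.
nexlun: reached.
dorgor: reached.
liowex: reached.
selyor: reached.
All 4 are reached.

4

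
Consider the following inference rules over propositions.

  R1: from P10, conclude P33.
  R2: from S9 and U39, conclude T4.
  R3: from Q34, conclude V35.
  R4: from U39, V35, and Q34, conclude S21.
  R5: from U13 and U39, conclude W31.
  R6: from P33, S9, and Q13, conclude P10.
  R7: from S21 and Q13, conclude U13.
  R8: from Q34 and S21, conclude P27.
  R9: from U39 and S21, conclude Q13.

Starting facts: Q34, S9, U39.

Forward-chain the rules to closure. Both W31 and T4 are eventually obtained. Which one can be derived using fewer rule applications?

T4: S9 and U39 hold, so T4 follows (R2). [1 rule application]
W31: Q34 holds, so V35 follows (R3). From U39, V35, and Q34, R4 gives S21. From U39 and S21, R9 gives Q13. S21 and Q13 hold, so U13 follows (R7). U13 and U39 hold, so W31 follows (R5). [5 rule applications]
T4 needs fewer.

T4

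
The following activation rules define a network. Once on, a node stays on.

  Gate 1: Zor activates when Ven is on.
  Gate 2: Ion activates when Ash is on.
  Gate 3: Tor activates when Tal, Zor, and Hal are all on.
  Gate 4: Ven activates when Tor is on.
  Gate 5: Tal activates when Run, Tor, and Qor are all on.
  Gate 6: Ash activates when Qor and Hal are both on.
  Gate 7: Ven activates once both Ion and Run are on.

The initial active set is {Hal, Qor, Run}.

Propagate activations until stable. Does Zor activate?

Gate 6: Qor and Hal on → Ash on.
Ash is on, so Ion activates (Gate 2).
Ion and Run are on, so Ven activates (Gate 7).
Ven is on, so Zor activates (Gate 1).

Yes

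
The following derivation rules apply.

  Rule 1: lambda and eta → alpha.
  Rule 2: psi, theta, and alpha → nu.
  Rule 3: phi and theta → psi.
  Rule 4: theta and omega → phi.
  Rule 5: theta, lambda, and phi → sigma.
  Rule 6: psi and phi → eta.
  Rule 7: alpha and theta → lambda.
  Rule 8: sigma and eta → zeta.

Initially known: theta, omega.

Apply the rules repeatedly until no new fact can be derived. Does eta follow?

Yes

From theta and omega, Rule 4 gives phi.
From phi and theta, Rule 3 gives psi.
psi and phi hold, so eta follows (Rule 6).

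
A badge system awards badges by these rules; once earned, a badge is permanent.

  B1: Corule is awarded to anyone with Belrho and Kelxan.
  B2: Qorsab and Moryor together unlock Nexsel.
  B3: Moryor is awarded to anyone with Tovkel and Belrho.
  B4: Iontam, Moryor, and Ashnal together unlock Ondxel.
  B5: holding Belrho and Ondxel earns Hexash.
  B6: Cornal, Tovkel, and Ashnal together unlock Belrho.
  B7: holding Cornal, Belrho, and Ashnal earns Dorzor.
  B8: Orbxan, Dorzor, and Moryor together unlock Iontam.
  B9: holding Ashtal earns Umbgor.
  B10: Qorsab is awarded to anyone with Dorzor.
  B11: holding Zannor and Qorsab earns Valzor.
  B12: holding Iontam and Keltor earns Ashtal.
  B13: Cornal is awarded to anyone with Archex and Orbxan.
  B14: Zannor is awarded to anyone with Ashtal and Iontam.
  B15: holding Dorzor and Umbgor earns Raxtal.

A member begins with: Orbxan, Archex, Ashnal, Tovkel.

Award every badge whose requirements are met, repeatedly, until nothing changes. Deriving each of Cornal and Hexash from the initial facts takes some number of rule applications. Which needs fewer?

Cornal

Cornal: With Archex and Orbxan, Cornal is earned (B13). [1 rule application]
Hexash: With Archex and Orbxan, Cornal is earned (B13). With Cornal, Tovkel, and Ashnal, Belrho is earned (B6). With Cornal, Belrho, and Ashnal, Dorzor is earned (B7). With Tovkel and Belrho, Moryor is earned (B3). With Orbxan, Dorzor, and Moryor, Iontam is earned (B8). With Iontam, Moryor, and Ashnal, Ondxel is earned (B4). With Belrho and Ondxel, Hexash is earned (B5). [7 rule applications]
Cornal needs fewer.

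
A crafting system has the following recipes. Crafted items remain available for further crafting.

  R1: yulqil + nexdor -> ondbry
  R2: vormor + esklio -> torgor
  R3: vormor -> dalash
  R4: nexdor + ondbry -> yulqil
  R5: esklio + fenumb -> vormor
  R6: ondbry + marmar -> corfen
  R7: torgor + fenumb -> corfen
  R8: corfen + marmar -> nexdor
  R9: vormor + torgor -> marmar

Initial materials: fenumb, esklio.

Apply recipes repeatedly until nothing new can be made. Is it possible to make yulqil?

yulqil would need nexdor and ondbry (R4), but ondbry is never obtained.

No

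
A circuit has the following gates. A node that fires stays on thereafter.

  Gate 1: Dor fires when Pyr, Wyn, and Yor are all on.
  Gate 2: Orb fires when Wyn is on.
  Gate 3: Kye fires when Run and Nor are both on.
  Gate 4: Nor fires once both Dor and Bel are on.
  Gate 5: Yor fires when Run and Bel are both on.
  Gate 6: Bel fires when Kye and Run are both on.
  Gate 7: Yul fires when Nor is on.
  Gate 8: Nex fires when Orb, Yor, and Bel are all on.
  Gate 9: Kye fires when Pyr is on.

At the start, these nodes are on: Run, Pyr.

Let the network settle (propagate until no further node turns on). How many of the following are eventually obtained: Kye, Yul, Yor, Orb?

2

Pyr is on, so Kye fires (Gate 9).
Gate 6: Kye and Run on → Bel on.
Gate 5: Run and Bel on → Yor on.
Kye: reached.
Yul would need Nor (Gate 7), but Nor never turns on.
Yor: reached.
Orb would need Wyn (Gate 2), but Wyn never turns on.
Reached: Kye and Yor — 2 of the 4.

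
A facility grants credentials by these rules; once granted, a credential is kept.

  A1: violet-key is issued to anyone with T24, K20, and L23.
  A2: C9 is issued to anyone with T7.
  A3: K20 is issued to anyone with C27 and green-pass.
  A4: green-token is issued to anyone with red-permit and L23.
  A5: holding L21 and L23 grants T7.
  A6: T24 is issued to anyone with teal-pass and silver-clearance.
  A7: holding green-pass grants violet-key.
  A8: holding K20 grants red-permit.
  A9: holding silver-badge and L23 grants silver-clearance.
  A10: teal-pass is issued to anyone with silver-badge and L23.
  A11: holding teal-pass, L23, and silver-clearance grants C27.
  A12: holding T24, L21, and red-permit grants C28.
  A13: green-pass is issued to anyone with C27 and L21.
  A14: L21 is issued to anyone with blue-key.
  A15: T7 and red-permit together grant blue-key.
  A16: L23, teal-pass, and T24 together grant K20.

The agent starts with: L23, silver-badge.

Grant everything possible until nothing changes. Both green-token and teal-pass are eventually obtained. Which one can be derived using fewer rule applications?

teal-pass: Holding silver-badge and L23 grants teal-pass (A10). [1 rule application]
green-token: Holding silver-badge and L23 grants silver-clearance (A9). Holding silver-badge and L23 grants teal-pass (A10). Holding teal-pass and silver-clearance grants T24 (A6). Holding L23, teal-pass, and T24 grants K20 (A16). Holding K20 grants red-permit (A8). Holding red-permit and L23 grants green-token (A4). [6 rule applications]
teal-pass needs fewer.

teal-pass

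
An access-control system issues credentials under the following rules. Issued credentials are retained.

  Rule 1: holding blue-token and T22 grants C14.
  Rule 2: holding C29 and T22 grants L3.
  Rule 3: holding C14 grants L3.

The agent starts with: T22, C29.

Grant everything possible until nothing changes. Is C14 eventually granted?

No

C14 would need blue-token and T22 (Rule 1), but blue-token is never granted.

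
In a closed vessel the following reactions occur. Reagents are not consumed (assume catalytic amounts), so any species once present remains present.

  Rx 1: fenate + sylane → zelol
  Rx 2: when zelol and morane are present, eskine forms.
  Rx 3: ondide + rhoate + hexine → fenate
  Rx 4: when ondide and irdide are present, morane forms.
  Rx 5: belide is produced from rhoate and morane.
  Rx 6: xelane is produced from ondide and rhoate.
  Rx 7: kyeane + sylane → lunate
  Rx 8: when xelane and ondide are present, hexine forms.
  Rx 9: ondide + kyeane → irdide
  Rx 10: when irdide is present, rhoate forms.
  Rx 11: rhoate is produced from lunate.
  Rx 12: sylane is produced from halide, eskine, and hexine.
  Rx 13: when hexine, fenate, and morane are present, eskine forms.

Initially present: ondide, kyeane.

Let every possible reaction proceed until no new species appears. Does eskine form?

Yes

ondide and kyeane present → irdide forms (Rx 9).
irdide present → rhoate forms (Rx 10).
ondide and irdide present → morane forms (Rx 4).
ondide and rhoate present → xelane forms (Rx 6).
xelane and ondide present → hexine forms (Rx 8).
ondide, rhoate, and hexine present → fenate forms (Rx 3).
hexine, fenate, and morane present → eskine forms (Rx 13).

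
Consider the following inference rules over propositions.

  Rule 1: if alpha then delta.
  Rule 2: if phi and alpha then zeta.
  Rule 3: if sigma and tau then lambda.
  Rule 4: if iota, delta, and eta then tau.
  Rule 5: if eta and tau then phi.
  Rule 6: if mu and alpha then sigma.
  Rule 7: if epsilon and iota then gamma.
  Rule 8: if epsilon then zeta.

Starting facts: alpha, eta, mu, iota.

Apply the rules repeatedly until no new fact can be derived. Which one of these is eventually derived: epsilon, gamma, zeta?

zeta

alpha holds, so delta follows (Rule 1).
From iota, delta, and eta, Rule 4 gives tau.
From eta and tau, Rule 5 gives phi.
phi and alpha hold, so zeta follows (Rule 2).
No rule produces epsilon, and it is not given. gamma would need epsilon and iota (Rule 7), but epsilon is never established.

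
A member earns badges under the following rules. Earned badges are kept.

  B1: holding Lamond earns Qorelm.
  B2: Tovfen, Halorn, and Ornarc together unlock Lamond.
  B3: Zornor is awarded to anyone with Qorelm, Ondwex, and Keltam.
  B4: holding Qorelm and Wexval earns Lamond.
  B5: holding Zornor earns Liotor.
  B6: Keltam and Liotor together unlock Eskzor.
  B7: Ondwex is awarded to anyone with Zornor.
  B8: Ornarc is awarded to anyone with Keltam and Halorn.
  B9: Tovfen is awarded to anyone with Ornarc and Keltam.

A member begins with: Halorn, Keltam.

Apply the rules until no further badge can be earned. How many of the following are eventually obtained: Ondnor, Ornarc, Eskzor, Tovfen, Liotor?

With Keltam and Halorn, Ornarc is earned (B8).
With Ornarc and Keltam, Tovfen is earned (B9).
No rule produces Ondnor, and it is not given.
Ornarc: reached.
Eskzor would need Keltam and Liotor (B6), but Liotor is never earned.
Tovfen: reached.
Liotor would need Zornor (B5), but Zornor is never earned.
Reached: Ornarc and Tovfen — 2 of the 5.

2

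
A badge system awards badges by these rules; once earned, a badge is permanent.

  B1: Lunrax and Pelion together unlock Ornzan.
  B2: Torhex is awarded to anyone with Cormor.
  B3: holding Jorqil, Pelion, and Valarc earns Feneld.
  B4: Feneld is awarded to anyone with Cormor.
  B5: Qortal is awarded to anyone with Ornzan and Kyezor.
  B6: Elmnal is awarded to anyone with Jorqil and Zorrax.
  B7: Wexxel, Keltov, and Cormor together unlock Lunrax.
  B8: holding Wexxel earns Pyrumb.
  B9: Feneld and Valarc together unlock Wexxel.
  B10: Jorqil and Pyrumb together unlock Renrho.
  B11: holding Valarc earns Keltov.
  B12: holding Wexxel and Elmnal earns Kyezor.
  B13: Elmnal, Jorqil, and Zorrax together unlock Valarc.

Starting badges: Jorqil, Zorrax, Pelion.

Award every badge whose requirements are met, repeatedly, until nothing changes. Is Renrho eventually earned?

With Jorqil and Zorrax, Elmnal is earned (B6).
With Elmnal, Jorqil, and Zorrax, Valarc is earned (B13).
With Jorqil, Pelion, and Valarc, Feneld is earned (B3).
With Feneld and Valarc, Wexxel is earned (B9).
With Wexxel, Pyrumb is earned (B8).
With Jorqil and Pyrumb, Renrho is earned (B10).

Yes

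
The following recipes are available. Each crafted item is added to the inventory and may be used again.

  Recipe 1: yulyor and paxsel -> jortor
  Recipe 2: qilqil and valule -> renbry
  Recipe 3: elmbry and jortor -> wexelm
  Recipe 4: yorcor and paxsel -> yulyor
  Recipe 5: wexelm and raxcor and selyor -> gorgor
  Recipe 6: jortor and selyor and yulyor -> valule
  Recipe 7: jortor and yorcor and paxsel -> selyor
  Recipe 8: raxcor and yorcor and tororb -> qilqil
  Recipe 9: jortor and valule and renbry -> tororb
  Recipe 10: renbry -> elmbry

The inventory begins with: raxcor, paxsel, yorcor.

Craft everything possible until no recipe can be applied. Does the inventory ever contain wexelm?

No

wexelm would need elmbry and jortor (Recipe 3), but elmbry is never obtained.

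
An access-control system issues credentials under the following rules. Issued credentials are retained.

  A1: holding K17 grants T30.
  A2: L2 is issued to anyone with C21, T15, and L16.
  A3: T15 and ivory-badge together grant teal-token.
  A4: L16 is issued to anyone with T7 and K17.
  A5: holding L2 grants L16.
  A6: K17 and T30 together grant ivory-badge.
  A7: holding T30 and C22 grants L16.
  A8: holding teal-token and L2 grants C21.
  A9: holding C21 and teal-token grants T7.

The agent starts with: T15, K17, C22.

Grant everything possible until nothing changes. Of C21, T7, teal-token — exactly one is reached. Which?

teal-token

Holding K17 grants T30 (A1).
Holding K17 and T30 grants ivory-badge (A6).
Holding T15 and ivory-badge grants teal-token (A3).
C21 would need teal-token and L2 (A8), but L2 is never granted. T7 would need C21 and teal-token (A9), but C21 is never granted.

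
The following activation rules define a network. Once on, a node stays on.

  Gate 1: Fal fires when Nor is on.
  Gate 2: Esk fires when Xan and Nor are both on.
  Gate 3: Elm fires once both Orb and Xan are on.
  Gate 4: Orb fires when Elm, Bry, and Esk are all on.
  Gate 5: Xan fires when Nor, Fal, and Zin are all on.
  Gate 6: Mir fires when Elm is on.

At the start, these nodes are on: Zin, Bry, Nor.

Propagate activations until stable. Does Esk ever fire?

Yes

Nor is on, so Fal fires (Gate 1).
Nor, Fal, and Zin are on, so Xan fires (Gate 5).
Gate 2: Xan and Nor on → Esk on.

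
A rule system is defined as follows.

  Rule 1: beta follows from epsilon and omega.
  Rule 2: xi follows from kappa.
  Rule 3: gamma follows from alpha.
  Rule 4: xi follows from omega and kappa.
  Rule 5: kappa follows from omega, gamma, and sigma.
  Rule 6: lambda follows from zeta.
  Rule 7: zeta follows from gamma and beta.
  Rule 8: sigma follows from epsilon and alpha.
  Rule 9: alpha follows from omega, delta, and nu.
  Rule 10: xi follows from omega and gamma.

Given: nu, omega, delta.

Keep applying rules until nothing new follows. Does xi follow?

omega, delta, and nu hold, so alpha follows (Rule 9).
From alpha, Rule 3 gives gamma.
From omega and gamma, Rule 10 gives xi.

Yes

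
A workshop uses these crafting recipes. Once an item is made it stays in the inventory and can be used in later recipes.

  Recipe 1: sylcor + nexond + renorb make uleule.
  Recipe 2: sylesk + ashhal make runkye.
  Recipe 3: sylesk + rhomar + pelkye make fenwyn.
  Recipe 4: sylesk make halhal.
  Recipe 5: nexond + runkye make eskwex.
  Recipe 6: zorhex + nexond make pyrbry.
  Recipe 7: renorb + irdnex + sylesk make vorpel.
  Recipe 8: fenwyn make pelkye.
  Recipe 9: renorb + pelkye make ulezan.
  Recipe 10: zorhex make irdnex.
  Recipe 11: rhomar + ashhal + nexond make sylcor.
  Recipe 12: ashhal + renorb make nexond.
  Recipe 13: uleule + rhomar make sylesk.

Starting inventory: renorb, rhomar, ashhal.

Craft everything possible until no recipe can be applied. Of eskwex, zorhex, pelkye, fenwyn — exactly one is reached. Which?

Using Recipe 12, ashhal and renorb make nexond.
rhomar + ashhal + nexond → sylcor (Recipe 11).
sylcor + nexond + renorb → uleule (Recipe 1).
uleule + rhomar → sylesk (Recipe 13).
Using Recipe 2, sylesk and ashhal make runkye.
nexond + runkye → eskwex (Recipe 5).
fenwyn would need sylesk, rhomar, and pelkye (Recipe 3), but pelkye is never obtained. No rule produces zorhex, and it is not given. pelkye would need fenwyn (Recipe 8), but fenwyn is never obtained.

eskwex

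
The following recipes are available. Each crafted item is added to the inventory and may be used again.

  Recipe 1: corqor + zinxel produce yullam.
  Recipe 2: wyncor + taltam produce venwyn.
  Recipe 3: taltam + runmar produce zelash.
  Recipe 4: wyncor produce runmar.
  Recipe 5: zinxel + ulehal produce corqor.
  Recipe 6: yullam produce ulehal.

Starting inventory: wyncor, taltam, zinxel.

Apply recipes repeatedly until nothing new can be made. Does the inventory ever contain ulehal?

ulehal would need yullam (Recipe 6), but yullam is never obtained.

No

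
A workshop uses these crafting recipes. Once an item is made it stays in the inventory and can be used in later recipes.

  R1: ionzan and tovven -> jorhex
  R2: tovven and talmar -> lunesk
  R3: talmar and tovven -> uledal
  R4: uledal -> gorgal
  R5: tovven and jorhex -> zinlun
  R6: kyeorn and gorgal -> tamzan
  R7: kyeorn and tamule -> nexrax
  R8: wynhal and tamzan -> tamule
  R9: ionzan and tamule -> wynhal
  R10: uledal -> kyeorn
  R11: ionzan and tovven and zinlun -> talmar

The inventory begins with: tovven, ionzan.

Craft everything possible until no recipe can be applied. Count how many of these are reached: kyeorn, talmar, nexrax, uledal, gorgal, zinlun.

ionzan and tovven -> jorhex (R1).
Using R5, tovven and jorhex make zinlun.
ionzan and tovven and zinlun -> talmar (R11).
Using R3, talmar and tovven make uledal.
Using R10, uledal makes kyeorn.
uledal -> gorgal (R4).
kyeorn: reached.
talmar: reached.
nexrax would need kyeorn and tamule (R7), but tamule is never obtained.
uledal: reached.
gorgal: reached.
zinlun: reached.
Reached: kyeorn, talmar, uledal, gorgal, and zinlun — 5 of the 6.

5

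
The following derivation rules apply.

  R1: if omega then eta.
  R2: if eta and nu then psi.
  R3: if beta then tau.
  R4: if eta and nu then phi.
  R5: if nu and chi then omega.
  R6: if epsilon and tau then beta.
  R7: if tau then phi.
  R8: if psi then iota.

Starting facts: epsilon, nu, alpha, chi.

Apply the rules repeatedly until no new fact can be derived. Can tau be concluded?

No

tau would need beta (R3), but beta is never established.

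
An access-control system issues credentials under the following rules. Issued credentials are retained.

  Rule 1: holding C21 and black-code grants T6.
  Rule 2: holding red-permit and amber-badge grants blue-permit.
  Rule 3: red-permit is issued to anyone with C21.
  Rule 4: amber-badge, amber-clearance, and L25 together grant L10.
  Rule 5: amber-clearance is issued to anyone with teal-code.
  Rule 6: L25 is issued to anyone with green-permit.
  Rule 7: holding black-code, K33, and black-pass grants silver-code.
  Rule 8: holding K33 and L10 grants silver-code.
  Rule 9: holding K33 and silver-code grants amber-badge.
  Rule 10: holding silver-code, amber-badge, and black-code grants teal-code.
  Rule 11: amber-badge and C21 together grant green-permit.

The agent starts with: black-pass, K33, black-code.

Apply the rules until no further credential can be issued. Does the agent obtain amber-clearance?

Yes

Holding black-code, K33, and black-pass grants silver-code (Rule 7).
Holding K33 and silver-code grants amber-badge (Rule 9).
Holding silver-code, amber-badge, and black-code grants teal-code (Rule 10).
Holding teal-code grants amber-clearance (Rule 5).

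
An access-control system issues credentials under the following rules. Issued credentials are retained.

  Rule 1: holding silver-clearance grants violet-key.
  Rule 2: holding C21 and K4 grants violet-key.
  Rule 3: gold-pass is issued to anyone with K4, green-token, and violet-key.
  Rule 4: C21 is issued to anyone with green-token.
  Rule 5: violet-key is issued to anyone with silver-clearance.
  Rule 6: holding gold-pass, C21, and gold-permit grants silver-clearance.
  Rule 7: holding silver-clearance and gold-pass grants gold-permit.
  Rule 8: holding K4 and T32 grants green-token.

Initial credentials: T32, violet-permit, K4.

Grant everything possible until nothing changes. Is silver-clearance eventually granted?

No

silver-clearance would need gold-pass, C21, and gold-permit (Rule 6), but gold-permit is never granted.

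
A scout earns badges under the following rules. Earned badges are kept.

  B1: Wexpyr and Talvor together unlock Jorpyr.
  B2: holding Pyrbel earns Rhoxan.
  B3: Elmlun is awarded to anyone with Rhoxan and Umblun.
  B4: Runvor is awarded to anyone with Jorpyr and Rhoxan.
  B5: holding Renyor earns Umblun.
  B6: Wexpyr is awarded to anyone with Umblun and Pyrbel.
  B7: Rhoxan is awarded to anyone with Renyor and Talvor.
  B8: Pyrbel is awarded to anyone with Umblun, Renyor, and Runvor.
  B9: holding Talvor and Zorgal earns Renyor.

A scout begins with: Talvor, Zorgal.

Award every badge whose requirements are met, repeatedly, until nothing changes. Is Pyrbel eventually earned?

No

Pyrbel would need Umblun, Renyor, and Runvor (B8), but Runvor is never earned.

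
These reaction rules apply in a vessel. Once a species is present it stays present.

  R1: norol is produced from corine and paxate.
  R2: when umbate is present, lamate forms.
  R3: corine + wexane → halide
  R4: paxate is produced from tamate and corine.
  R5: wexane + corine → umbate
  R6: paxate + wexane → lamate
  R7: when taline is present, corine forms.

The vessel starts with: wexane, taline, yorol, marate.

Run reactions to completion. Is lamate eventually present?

taline present → corine forms (R7).
wexane and corine present → umbate forms (R5).
umbate present → lamate forms (R2).

Yes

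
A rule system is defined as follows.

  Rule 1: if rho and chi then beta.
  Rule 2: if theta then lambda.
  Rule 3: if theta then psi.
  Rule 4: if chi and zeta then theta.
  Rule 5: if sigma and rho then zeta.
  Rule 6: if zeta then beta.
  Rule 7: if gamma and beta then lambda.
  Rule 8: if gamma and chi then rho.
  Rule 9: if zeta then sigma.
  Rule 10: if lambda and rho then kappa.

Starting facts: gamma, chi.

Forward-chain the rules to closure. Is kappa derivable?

Yes

From gamma and chi, Rule 8 gives rho.
From rho and chi, Rule 1 gives beta.
gamma and beta hold, so lambda follows (Rule 7).
lambda and rho hold, so kappa follows (Rule 10).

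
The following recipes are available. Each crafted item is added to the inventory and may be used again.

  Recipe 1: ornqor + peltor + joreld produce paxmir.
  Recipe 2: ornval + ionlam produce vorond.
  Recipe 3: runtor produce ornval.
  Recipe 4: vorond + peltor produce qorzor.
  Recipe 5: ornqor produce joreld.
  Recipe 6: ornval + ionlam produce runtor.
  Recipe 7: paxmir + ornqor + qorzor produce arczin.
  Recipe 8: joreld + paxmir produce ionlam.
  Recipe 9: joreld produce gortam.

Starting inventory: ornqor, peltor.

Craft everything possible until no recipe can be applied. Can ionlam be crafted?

Yes

Using Recipe 5, ornqor makes joreld.
Using Recipe 1, ornqor, peltor, and joreld make paxmir.
Using Recipe 8, joreld and paxmir make ionlam.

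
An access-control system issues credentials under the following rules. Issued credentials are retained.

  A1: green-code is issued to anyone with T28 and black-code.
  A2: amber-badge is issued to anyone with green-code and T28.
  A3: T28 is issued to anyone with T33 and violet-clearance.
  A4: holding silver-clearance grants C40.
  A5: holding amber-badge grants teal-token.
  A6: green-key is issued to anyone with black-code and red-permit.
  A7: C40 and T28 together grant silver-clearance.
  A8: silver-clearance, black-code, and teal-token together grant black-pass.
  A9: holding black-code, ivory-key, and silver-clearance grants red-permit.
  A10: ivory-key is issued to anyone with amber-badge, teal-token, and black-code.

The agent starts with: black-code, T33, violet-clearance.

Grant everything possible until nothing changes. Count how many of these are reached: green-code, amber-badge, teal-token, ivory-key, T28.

5

Holding T33 and violet-clearance grants T28 (A3).
Holding T28 and black-code grants green-code (A1).
Holding green-code and T28 grants amber-badge (A2).
Holding amber-badge grants teal-token (A5).
Holding amber-badge, teal-token, and black-code grants ivory-key (A10).
green-code: reached.
amber-badge: reached.
teal-token: reached.
ivory-key: reached.
T28: reached.
All 5 are reached.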